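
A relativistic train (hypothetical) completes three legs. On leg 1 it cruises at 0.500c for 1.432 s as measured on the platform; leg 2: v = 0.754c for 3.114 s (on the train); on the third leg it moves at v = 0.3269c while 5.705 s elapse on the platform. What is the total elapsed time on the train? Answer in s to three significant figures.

τ = 9.75 s

Leg 1: γ = 1/√(1 − 0.500²) = 1/√0.7500 = 1.155; τ_1 = 1.432/1.155 = 1.240 s.
Leg 2: 3.114 s is already measured on the train.
Leg 3: γ = 1/√(1 − 0.3269²) = 1/√0.8931 = 1.058; τ_3 = 5.705/1.058 = 5.392 s.
Total: 1.240 + 3.114 + 5.392 s.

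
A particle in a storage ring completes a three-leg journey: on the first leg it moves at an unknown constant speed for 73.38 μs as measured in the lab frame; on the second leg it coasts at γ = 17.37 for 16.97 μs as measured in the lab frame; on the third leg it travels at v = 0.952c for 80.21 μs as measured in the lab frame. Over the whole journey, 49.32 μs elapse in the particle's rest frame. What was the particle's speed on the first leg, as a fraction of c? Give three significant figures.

Leg 1: speed unknown; τ_1 = 73.38/γ_1.
Leg 2: γ = 17.37; τ_2 = 16.97/17.37 = 0.9770 μs.
Leg 3: γ = 1/√(1 − 0.952²) = 1/√0.09370 = 3.267; τ_3 = 80.21/3.267 = 24.55 μs.
Total proper time: τ_1 + 0.9770 + 24.55 = 49.32, so τ_1 = 49.32 − 25.53 = 23.79 μs.
γ_1 = 73.38/23.79 = 3.084; β = √(1 − 1/γ²) = √0.8949.

β = 0.946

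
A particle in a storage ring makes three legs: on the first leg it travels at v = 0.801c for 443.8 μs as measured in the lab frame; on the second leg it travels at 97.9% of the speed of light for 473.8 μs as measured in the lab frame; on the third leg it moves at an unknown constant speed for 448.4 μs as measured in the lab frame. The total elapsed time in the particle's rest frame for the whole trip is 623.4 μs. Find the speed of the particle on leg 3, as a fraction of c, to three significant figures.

β = 0.813

Leg 1: γ = 1/√(1 − 0.801²) = 1/√0.3584 = 1.670; τ_1 = 443.8/1.670 = 265.7 μs.
Leg 2: β = 0.979; γ = 1/√(1 − 0.979²) = 1/√0.04156 = 4.905; τ_2 = 473.8/4.905 = 96.59 μs.
Leg 3: speed unknown; τ_3 = 448.4/γ_3.
Total proper time: 265.7 + 96.59 + τ_3 = 623.4, so τ_3 = 623.4 − 362.3 = 261.1 μs.
γ_3 = 448.4/261.1 = 1.717; β = √(1 − 1/γ²) = √0.6609.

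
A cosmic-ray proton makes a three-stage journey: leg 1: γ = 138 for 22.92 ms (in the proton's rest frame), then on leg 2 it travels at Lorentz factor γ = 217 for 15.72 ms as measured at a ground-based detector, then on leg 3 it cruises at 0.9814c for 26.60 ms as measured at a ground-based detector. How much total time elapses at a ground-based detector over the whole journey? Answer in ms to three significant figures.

Δt = 3210 ms

Leg 1: γ = 138; Δt_1 = 138.0 × 22.92 = 3163 ms.
Leg 2: 15.72 ms is already measured at a ground-based detector.
Leg 3: 26.60 ms is already measured at a ground-based detector.
Total: 3163 + 15.72 + 26.60 ms.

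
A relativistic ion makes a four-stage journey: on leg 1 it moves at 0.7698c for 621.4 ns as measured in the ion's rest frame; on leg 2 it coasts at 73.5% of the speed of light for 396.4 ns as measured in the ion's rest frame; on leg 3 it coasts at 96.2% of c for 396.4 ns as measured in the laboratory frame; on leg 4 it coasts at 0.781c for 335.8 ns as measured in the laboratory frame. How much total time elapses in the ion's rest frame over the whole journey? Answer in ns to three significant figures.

τ = 1340 ns

Leg 1: 621.4 ns is already measured in the ion's rest frame.
Leg 2: 396.4 ns is already measured in the ion's rest frame.
Leg 3: β = 0.962; γ = 1/√(1 − 0.962²) = 1/√0.07456 = 3.662; τ_3 = 396.4/3.662 = 108.2 ns.
Leg 4: γ = 1/√(1 − 0.781²) = 1/√0.3900 = 1.601; τ_4 = 335.8/1.601 = 209.7 ns.
Total: 621.4 + 396.4 + 108.2 + 209.7 ns.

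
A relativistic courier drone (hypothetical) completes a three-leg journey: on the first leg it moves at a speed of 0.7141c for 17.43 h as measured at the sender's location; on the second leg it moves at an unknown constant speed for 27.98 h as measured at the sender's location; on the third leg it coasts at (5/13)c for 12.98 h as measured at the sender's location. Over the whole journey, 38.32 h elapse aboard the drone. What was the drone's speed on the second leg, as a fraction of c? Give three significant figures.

β = 0.863

Leg 1: γ = 1/√(1 − 0.7141²) = 1/√0.4901 = 1.428; τ_1 = 17.43/1.428 = 12.20 h.
Leg 2: speed unknown; τ_2 = 27.98/γ_2.
Leg 3: γ = 1/√(1 − (5/13)²) = 13/12 ≈ 1.083; τ_3 = 12.98/1.083 = 11.98 h.
Total proper time: 12.20 + τ_2 + 11.98 = 38.32, so τ_2 = 38.32 − 24.18 = 14.14 h.
γ_2 = 27.98/14.14 = 1.979; β = √(1 − 1/γ²) = √0.7447.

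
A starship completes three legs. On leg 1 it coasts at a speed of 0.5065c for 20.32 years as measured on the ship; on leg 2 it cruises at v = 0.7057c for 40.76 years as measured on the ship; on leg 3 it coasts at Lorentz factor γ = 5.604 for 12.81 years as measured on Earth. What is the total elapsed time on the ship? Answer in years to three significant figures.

Leg 1: 20.32 years is already measured on the ship.
Leg 2: 40.76 years is already measured on the ship.
Leg 3: γ = 5.604; τ_3 = 12.81/5.604 = 2.286 years.
Total: 20.32 + 40.76 + 2.286 years.

τ = 63.4 years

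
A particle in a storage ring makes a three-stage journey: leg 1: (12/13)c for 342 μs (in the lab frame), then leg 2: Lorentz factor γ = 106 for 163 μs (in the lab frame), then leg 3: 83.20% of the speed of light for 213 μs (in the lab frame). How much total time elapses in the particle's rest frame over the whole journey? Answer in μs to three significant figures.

Leg 1: γ = 1/√(1 − (12/13)²) = 13/5 = 2.600; τ_1 = 342/2.600 = 131.5 μs.
Leg 2: γ = 106; τ_2 = 163/106.0 = 1.538 μs.
Leg 3: β = 0.8320; γ = 1/√(1 − 0.8320²) = 1/√0.3078 = 1.803; τ_3 = 213/1.803 = 118.2 μs.
Total: 131.5 + 1.538 + 118.2 μs.

τ = 251 μs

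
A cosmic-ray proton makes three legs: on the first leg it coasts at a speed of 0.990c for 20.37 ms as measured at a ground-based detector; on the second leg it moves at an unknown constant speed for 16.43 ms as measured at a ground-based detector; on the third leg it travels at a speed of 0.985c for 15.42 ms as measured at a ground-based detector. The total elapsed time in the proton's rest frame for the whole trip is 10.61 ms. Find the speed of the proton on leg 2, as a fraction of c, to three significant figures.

Leg 1: γ = 1/√(1 − 0.990²) = 1/√0.01990 = 7.089; τ_1 = 20.37/7.089 = 2.874 ms.
Leg 2: speed unknown; τ_2 = 16.43/γ_2.
Leg 3: γ = 1/√(1 − 0.985²) = 1/√0.02977 = 5.795; τ_3 = 15.42/5.795 = 2.661 ms.
Total proper time: 2.874 + τ_2 + 2.661 = 10.61, so τ_2 = 10.61 − 5.534 = 5.076 ms.
γ_2 = 16.43/5.076 = 3.237; β = √(1 − 1/γ²) = √0.9046.

β = 0.951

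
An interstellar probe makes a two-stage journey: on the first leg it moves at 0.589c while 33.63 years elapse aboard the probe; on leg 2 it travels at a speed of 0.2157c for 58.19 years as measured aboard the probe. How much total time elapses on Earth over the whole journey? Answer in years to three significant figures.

Leg 1: γ = 1/√(1 − 0.589²) = 1/√0.6531 = 1.237; Δt_1 = 1.237 × 33.63 = 41.61 years.
Leg 2: γ = 1/√(1 − 0.2157²) = 1/√0.9535 = 1.024; Δt_2 = 1.024 × 58.19 = 59.59 years.
Total: 41.61 + 59.59 years.

Δt = 101 years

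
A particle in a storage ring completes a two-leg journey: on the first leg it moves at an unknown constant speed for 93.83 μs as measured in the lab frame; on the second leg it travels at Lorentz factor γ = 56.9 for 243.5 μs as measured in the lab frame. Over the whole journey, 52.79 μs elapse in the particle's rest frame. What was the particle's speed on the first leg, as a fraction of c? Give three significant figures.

β = 0.856

Leg 1: speed unknown; τ_1 = 93.83/γ_1.
Leg 2: γ = 56.9; τ_2 = 243.5/56.90 = 4.279 μs.
Total proper time: τ_1 + 4.279 = 52.79, so τ_1 = 52.79 − 4.279 = 48.51 μs.
γ_1 = 93.83/48.51 = 1.934; β = √(1 − 1/γ²) = √0.7327.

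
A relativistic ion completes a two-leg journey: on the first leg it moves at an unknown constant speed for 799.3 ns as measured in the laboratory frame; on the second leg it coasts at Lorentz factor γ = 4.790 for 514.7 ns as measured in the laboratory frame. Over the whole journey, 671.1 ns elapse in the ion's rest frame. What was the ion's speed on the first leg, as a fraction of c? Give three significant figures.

β = 0.709

Leg 1: speed unknown; τ_1 = 799.3/γ_1.
Leg 2: γ = 4.790; τ_2 = 514.7/4.790 = 107.5 ns.
Total proper time: τ_1 + 107.5 = 671.1, so τ_1 = 671.1 − 107.5 = 563.6 ns.
γ_1 = 799.3/563.6 = 1.418; β = √(1 − 1/γ²) = √0.5027.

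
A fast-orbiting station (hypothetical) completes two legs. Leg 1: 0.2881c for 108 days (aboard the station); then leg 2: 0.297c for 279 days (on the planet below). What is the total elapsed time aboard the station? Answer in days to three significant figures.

Leg 1: 108 days is already measured aboard the station.
Leg 2: γ = 1/√(1 − 0.297²) = 1/√0.9118 = 1.047; τ_2 = 279/1.047 = 266.4 days.
Total: 108.0 + 266.4 days.

τ = 374 days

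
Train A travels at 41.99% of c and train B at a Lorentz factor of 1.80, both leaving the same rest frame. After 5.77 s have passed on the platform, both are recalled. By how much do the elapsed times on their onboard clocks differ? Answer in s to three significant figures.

|τ_A − τ_B| = 2.03 s

A: β = 0.4199; γ = 1/√(1 − 0.4199²) = 1/√0.8237 = 1.102; τ_A = 5.77/1.102 = 5.237 s.
B: γ = 1.80; τ_B = 5.77/1.800 = 3.206 s.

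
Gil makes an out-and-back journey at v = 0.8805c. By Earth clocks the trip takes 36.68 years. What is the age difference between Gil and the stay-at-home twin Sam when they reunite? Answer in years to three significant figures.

γ = 1/√(1 − 0.8805²) = 1/√0.2247 = 2.109
Gil's elapsed proper time: τ = 36.68/2.109 = 17.39 years.
Age gap = Δt − τ = 36.68 − 17.39 years.

Δt − τ = 19.3 years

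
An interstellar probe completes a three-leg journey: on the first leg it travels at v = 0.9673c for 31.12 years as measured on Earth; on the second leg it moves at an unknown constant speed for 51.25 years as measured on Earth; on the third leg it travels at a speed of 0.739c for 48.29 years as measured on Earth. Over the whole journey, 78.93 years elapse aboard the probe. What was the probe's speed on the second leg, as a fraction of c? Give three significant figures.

Leg 1: γ = 1/√(1 − 0.9673²) = 1/√0.06433 = 3.943; τ_1 = 31.12/3.943 = 7.893 years.
Leg 2: speed unknown; τ_2 = 51.25/γ_2.
Leg 3: γ = 1/√(1 − 0.739²) = 1/√0.4539 = 1.484; τ_3 = 48.29/1.484 = 32.53 years.
Total proper time: 7.893 + τ_2 + 32.53 = 78.93, so τ_2 = 78.93 − 40.43 = 38.50 years.
γ_2 = 51.25/38.50 = 1.331; β = √(1 − 1/γ²) = √0.4356.

β = 0.660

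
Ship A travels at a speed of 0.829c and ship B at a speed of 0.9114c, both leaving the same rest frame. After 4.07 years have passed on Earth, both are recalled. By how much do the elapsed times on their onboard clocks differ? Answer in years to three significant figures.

|τ_A − τ_B| = 0.601 years

A: γ = 1/√(1 − 0.829²) = 1/√0.3128 = 1.788; τ_A = 4.07/1.788 = 2.276 years.
B: γ = 1/√(1 − 0.9114²) = 1/√0.1694 = 2.430; τ_B = 4.07/2.430 = 1.675 years.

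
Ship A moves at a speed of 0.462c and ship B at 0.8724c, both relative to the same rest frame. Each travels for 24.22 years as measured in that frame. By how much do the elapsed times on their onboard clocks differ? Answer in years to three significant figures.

A: γ = 1/√(1 − 0.462²) = 1/√0.7866 = 1.128; τ_A = 24.22/1.128 = 21.48 years.
B: γ = 1/√(1 − 0.8724²) = 1/√0.2389 = 2.046; τ_B = 24.22/2.046 = 11.84 years.

|τ_A − τ_B| = 9.64 years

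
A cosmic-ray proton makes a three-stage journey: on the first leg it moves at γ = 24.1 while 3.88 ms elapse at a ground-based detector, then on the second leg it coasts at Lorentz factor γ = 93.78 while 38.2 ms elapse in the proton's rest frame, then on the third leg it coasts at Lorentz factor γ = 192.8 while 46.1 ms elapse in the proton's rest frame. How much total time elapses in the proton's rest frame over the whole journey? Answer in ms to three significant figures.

Leg 1: γ = 24.1; τ_1 = 3.88/24.10 = 0.1610 ms.
Leg 2: 38.2 ms is already measured in the proton's rest frame.
Leg 3: 46.1 ms is already measured in the proton's rest frame.
Total: 0.1610 + 38.20 + 46.10 ms.

τ = 84.5 ms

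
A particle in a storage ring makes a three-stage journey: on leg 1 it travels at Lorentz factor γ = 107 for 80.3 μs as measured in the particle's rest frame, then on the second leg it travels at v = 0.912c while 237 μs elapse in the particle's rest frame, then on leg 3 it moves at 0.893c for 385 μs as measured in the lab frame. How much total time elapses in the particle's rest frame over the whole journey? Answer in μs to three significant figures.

τ = 491 μs

Leg 1: 80.3 μs is already measured in the particle's rest frame.
Leg 2: 237 μs is already measured in the particle's rest frame.
Leg 3: γ = 1/√(1 − 0.893²) = 1/√0.2026 = 2.222; τ_3 = 385/2.222 = 173.3 μs.
Total: 80.30 + 237.0 + 173.3 μs.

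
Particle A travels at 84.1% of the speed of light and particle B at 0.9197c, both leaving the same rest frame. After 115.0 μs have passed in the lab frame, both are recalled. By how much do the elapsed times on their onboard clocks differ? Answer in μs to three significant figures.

|τ_A − τ_B| = 17.1 μs

A: β = 0.841; γ = 1/√(1 − 0.841²) = 1/√0.2927 = 1.848; τ_A = 115.0/1.848 = 62.22 μs.
B: γ = 1/√(1 − 0.9197²) = 1/√0.1542 = 2.547; τ_B = 115.0/2.547 = 45.15 μs.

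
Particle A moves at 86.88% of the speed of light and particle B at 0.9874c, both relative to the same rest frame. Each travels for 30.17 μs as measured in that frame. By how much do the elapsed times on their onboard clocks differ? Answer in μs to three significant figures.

A: β = 0.8688; γ = 1/√(1 − 0.8688²) = 1/√0.2452 = 2.020; τ_A = 30.17/2.020 = 14.94 μs.
B: γ = 1/√(1 − 0.9874²) = 1/√0.02504 = 6.319; τ_B = 30.17/6.319 = 4.774 μs.

|τ_A − τ_B| = 10.2 μs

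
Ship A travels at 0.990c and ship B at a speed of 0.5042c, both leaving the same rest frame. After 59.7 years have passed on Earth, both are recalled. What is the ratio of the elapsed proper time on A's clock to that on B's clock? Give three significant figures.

A: γ = 1/√(1 − 0.990²) = 1/√0.01990 = 7.089. B: γ = 1/√(1 − 0.5042²) = 1/√0.7458 = 1.158.
τ_A/τ_B = γ_B/γ_A = 1.158/7.089 = 0.1634, so τ_A/τ_B = 0.1634.

τ_A/τ_B = 0.163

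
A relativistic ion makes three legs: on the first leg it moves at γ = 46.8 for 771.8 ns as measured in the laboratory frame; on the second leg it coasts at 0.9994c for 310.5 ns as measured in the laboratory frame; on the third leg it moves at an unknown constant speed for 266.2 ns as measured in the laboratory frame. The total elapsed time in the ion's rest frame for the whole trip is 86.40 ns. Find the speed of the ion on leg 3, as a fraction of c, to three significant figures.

Leg 1: γ = 46.8; τ_1 = 771.8/46.80 = 16.49 ns.
Leg 2: γ = 1/√(1 − 0.9994²) = 1/√0.001200 = 28.87; τ_2 = 310.5/28.87 = 10.75 ns.
Leg 3: speed unknown; τ_3 = 266.2/γ_3.
Total proper time: 16.49 + 10.75 + τ_3 = 86.40, so τ_3 = 86.40 − 27.25 = 59.15 ns.
γ_3 = 266.2/59.15 = 4.500; β = √(1 − 1/γ²) = √0.9506.

β = 0.975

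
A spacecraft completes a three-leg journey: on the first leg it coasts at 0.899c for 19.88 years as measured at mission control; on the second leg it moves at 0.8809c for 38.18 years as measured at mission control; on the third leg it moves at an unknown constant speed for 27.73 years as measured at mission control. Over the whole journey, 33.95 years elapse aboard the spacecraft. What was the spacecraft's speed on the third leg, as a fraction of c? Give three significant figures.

Leg 1: γ = 1/√(1 − 0.899²) = 1/√0.1918 = 2.283; τ_1 = 19.88/2.283 = 8.706 years.
Leg 2: γ = 1/√(1 − 0.8809²) = 1/√0.2240 = 2.113; τ_2 = 38.18/2.113 = 18.07 years.
Leg 3: speed unknown; τ_3 = 27.73/γ_3.
Total proper time: 8.706 + 18.07 + τ_3 = 33.95, so τ_3 = 33.95 − 26.78 = 7.173 years.
γ_3 = 27.73/7.173 = 3.866; β = √(1 − 1/γ²) = √0.9331.

β = 0.966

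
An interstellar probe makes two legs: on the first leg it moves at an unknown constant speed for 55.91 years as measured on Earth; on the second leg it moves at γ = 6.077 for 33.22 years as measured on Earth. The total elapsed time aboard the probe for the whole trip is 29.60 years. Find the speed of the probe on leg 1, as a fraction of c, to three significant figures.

Leg 1: speed unknown; τ_1 = 55.91/γ_1.
Leg 2: γ = 6.077; τ_2 = 33.22/6.077 = 5.467 years.
Total proper time: τ_1 + 5.467 = 29.60, so τ_1 = 29.60 − 5.467 = 24.13 years.
γ_1 = 55.91/24.13 = 2.317; β = √(1 − 1/γ²) = √0.8137.

β = 0.902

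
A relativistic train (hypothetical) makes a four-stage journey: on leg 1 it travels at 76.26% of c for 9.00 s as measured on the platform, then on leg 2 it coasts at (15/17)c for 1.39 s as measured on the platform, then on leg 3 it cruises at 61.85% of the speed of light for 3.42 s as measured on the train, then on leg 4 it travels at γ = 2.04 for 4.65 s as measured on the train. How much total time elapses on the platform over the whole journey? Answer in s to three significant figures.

Leg 1: 9.00 s is already measured on the platform.
Leg 2: 1.39 s is already measured on the platform.
Leg 3: β = 0.6185; γ = 1/√(1 − 0.6185²) = 1/√0.6175 = 1.273; Δt_3 = 1.273 × 3.42 = 4.352 s.
Leg 4: γ = 2.04; Δt_4 = 2.040 × 4.65 = 9.486 s.
Total: 9.000 + 1.390 + 4.352 + 9.486 s.

Δt = 24.2 s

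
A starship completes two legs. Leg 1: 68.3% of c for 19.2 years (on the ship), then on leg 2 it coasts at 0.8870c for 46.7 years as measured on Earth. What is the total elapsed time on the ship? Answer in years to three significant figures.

Leg 1: 19.2 years is already measured on the ship.
Leg 2: γ = 1/√(1 − 0.8870²) = 1/√0.2132 = 2.166; τ_2 = 46.7/2.166 = 21.56 years.
Total: 19.20 + 21.56 years.

τ = 40.8 years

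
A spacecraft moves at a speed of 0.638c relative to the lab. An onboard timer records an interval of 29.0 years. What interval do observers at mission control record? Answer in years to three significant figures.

γ = 1/√(1 − 0.638²) = 1/√0.5930 = 1.299
The interval measured aboard the spacecraft is the proper time (both events occur at the same place in that frame); the lab-frame interval is Δt = γτ = 1.299 × 29.0 years.

Δt = 37.7 years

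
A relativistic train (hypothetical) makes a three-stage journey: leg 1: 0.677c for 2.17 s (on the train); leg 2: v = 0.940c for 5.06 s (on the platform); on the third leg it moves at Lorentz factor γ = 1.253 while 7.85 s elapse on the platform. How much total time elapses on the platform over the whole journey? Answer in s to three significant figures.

Δt = 15.9 s

Leg 1: γ = 1/√(1 − 0.677²) = 1/√0.5417 = 1.359; Δt_1 = 1.359 × 2.17 = 2.948 s.
Leg 2: 5.06 s is already measured on the platform.
Leg 3: 7.85 s is already measured on the platform.
Total: 2.948 + 5.060 + 7.850 s.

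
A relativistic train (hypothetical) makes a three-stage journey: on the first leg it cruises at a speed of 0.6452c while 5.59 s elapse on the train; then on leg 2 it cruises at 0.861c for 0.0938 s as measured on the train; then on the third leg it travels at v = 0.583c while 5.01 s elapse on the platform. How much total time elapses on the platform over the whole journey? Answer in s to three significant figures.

Leg 1: γ = 1/√(1 − 0.6452²) = 1/√0.5837 = 1.309; Δt_1 = 1.309 × 5.59 = 7.317 s.
Leg 2: γ = 1/√(1 − 0.861²) = 1/√0.2587 = 1.966; Δt_2 = 1.966 × 0.0938 = 0.1844 s.
Leg 3: 5.01 s is already measured on the platform.
Total: 7.317 + 0.1844 + 5.010 s.

Δt = 12.5 s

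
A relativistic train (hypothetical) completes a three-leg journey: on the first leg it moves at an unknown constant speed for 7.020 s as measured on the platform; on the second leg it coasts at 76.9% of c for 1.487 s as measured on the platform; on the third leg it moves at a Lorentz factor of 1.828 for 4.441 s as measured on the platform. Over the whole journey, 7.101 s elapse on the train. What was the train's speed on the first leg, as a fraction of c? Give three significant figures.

β = 0.848

Leg 1: speed unknown; τ_1 = 7.020/γ_1.
Leg 2: β = 0.769; γ = 1/√(1 − 0.769²) = 1/√0.4086 = 1.564; τ_2 = 1.487/1.564 = 0.9506 s.
Leg 3: γ = 1.828; τ_3 = 4.441/1.828 = 2.429 s.
Total proper time: τ_1 + 0.9506 + 2.429 = 7.101, so τ_1 = 7.101 − 3.380 = 3.721 s.
γ_1 = 7.020/3.721 = 1.887; β = √(1 − 1/γ²) = √0.7190.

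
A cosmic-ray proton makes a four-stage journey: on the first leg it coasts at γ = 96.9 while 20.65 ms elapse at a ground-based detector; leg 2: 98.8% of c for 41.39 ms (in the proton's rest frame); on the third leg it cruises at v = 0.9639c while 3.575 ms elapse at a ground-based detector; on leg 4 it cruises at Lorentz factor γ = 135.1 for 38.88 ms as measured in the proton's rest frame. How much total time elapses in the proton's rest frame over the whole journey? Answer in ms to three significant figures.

Leg 1: γ = 96.9; τ_1 = 20.65/96.90 = 0.2131 ms.
Leg 2: 41.39 ms is already measured in the proton's rest frame.
Leg 3: γ = 1/√(1 − 0.9639²) = 1/√0.07090 = 3.756; τ_3 = 3.575/3.756 = 0.9519 ms.
Leg 4: 38.88 ms is already measured in the proton's rest frame.
Total: 0.2131 + 41.39 + 0.9519 + 38.88 ms.

τ = 81.4 ms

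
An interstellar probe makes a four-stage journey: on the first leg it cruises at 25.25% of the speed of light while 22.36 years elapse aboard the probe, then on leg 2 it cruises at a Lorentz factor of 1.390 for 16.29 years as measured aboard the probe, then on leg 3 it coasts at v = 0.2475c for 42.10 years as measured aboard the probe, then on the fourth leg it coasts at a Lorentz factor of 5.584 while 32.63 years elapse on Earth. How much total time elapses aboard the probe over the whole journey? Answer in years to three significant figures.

Leg 1: 22.36 years is already measured aboard the probe.
Leg 2: 16.29 years is already measured aboard the probe.
Leg 3: 42.10 years is already measured aboard the probe.
Leg 4: γ = 5.584; τ_4 = 32.63/5.584 = 5.843 years.
Total: 22.36 + 16.29 + 42.10 + 5.843 years.

τ = 86.6 years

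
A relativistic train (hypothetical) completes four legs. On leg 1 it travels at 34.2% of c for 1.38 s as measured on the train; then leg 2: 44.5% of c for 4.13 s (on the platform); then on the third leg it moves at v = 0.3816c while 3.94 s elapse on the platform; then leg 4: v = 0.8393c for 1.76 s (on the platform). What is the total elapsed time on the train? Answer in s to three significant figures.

Leg 1: 1.38 s is already measured on the train.
Leg 2: β = 0.445; γ = 1/√(1 − 0.445²) = 1/√0.8020 = 1.117; τ_2 = 4.13/1.117 = 3.699 s.
Leg 3: γ = 1/√(1 − 0.3816²) = 1/√0.8544 = 1.082; τ_3 = 3.94/1.082 = 3.642 s.
Leg 4: γ = 1/√(1 − 0.8393²) = 1/√0.2956 = 1.839; τ_4 = 1.76/1.839 = 0.9569 s.
Total: 1.380 + 3.699 + 3.642 + 0.9569 s.

τ = 9.68 s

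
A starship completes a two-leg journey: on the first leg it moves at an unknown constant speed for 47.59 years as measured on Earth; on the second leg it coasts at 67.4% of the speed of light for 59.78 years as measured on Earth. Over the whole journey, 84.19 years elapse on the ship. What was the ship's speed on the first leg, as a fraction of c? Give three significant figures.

Leg 1: speed unknown; τ_1 = 47.59/γ_1.
Leg 2: β = 0.674; γ = 1/√(1 − 0.674²) = 1/√0.5457 = 1.354; τ_2 = 59.78/1.354 = 44.16 years.
Total proper time: τ_1 + 44.16 = 84.19, so τ_1 = 84.19 − 44.16 = 40.03 years.
γ_1 = 47.59/40.03 = 1.189; β = √(1 − 1/γ²) = √0.2925.

β = 0.541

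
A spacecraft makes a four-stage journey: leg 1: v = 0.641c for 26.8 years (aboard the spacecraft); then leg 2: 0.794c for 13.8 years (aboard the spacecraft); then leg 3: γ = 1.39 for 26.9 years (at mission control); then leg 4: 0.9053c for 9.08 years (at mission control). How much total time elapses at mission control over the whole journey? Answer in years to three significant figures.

Leg 1: γ = 1/√(1 − 0.641²) = 1/√0.5891 = 1.303; Δt_1 = 1.303 × 26.8 = 34.92 years.
Leg 2: γ = 1/√(1 − 0.794²) = 1/√0.3696 = 1.645; Δt_2 = 1.645 × 13.8 = 22.70 years.
Leg 3: 26.9 years is already measured at mission control.
Leg 4: 9.08 years is already measured at mission control.
Total: 34.92 + 22.70 + 26.90 + 9.080 years.

Δt = 93.6 years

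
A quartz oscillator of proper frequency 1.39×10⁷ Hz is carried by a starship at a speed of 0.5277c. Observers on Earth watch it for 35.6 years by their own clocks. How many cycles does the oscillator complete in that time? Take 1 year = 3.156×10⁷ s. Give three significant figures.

N = 1.33×10¹⁶

γ = 1/√(1 − 0.5277²) = 1/√0.7215 = 1.177
During 35.6 years of lab time, the oscillator's proper time advances by τ = Δt/γ = 35.6/1.177 = 30.24 years = 9.544×10⁸ s.
N = f × τ = 1.39×10⁷ × 9.544×10⁸ = 1.327×10¹⁶.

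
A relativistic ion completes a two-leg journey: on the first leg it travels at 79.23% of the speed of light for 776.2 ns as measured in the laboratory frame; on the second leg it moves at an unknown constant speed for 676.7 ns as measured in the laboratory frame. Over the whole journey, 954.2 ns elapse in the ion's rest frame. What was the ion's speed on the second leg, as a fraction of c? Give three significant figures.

Leg 1: β = 0.7923; γ = 1/√(1 − 0.7923²) = 1/√0.3723 = 1.639; τ_1 = 776.2/1.639 = 473.6 ns.
Leg 2: speed unknown; τ_2 = 676.7/γ_2.
Total proper time: 473.6 + τ_2 = 954.2, so τ_2 = 954.2 − 473.6 = 480.6 ns.
γ_2 = 676.7/480.6 = 1.408; β = √(1 − 1/γ²) = √0.4956.

β = 0.704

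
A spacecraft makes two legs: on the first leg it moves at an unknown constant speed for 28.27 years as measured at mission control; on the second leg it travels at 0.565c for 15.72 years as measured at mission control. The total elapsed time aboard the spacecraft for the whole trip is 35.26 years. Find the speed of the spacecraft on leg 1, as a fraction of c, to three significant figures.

β = 0.615

Leg 1: speed unknown; τ_1 = 28.27/γ_1.
Leg 2: γ = 1/√(1 − 0.565²) = 1/√0.6808 = 1.212; τ_2 = 15.72/1.212 = 12.97 years.
Total proper time: τ_1 + 12.97 = 35.26, so τ_1 = 35.26 − 12.97 = 22.29 years.
γ_1 = 28.27/22.29 = 1.268; β = √(1 − 1/γ²) = √0.3783.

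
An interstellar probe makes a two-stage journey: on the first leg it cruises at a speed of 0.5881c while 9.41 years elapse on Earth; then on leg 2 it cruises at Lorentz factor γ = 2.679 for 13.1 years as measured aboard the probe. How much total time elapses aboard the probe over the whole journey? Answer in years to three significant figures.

Leg 1: γ = 1/√(1 − 0.5881²) = 1/√0.6541 = 1.236; τ_1 = 9.41/1.236 = 7.611 years.
Leg 2: 13.1 years is already measured aboard the probe.
Total: 7.611 + 13.10 years.

τ = 20.7 years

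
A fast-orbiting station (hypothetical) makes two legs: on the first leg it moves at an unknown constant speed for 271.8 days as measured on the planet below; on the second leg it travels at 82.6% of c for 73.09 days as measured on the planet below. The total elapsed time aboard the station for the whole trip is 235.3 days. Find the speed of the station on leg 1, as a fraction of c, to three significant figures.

β = 0.700

Leg 1: speed unknown; τ_1 = 271.8/γ_1.
Leg 2: β = 0.826; γ = 1/√(1 − 0.826²) = 1/√0.3177 = 1.774; τ_2 = 73.09/1.774 = 41.20 days.
Total proper time: τ_1 + 41.20 = 235.3, so τ_1 = 235.3 − 41.20 = 194.1 days.
γ_1 = 271.8/194.1 = 1.400; β = √(1 − 1/γ²) = √0.4900.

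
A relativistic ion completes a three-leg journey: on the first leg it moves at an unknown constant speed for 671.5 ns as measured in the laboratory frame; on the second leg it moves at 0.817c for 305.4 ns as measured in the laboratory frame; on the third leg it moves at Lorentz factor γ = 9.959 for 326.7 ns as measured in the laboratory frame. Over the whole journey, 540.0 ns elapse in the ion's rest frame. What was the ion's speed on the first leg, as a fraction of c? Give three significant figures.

Leg 1: speed unknown; τ_1 = 671.5/γ_1.
Leg 2: γ = 1/√(1 − 0.817²) = 1/√0.3325 = 1.734; τ_2 = 305.4/1.734 = 176.1 ns.
Leg 3: γ = 9.959; τ_3 = 326.7/9.959 = 32.80 ns.
Total proper time: τ_1 + 176.1 + 32.80 = 540.0, so τ_1 = 540.0 − 208.9 = 331.1 ns.
γ_1 = 671.5/331.1 = 2.028; β = √(1 − 1/γ²) = √0.7569.

β = 0.870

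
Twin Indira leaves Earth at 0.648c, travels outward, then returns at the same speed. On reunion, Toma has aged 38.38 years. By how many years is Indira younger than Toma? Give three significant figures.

Δt − τ = 9.15 years

γ = 1/√(1 − 0.648²) = 1/√0.5801 = 1.313
Indira's elapsed proper time: τ = 38.38/1.313 = 29.23 years.
Age gap = Δt − τ = 38.38 − 29.23 years.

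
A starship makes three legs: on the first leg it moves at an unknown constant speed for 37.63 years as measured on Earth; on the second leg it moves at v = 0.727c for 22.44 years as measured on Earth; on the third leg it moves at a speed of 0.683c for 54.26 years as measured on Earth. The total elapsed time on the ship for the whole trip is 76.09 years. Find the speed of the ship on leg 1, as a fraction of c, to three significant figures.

β = 0.829

Leg 1: speed unknown; τ_1 = 37.63/γ_1.
Leg 2: γ = 1/√(1 − 0.727²) = 1/√0.4715 = 1.456; τ_2 = 22.44/1.456 = 15.41 years.
Leg 3: γ = 1/√(1 − 0.683²) = 1/√0.5335 = 1.369; τ_3 = 54.26/1.369 = 39.63 years.
Total proper time: τ_1 + 15.41 + 39.63 = 76.09, so τ_1 = 76.09 − 55.04 = 21.05 years.
γ_1 = 37.63/21.05 = 1.788; β = √(1 − 1/γ²) = √0.6871.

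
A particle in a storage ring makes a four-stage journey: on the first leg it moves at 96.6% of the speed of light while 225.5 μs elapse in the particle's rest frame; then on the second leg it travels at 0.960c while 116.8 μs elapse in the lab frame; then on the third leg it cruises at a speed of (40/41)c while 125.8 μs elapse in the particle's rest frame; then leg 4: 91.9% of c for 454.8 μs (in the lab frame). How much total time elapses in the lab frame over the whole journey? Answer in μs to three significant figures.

Δt = 2020 μs

Leg 1: β = 0.966; γ = 1/√(1 − 0.966²) = 1/√0.06684 = 3.868; Δt_1 = 3.868 × 225.5 = 872.2 μs.
Leg 2: 116.8 μs is already measured in the lab frame.
Leg 3: γ = 1/√(1 − (40/41)²) = 41/9 ≈ 4.556; Δt_3 = 4.556 × 125.8 = 573.1 μs.
Leg 4: 454.8 μs is already measured in the lab frame.
Total: 872.2 + 116.8 + 573.1 + 454.8 μs.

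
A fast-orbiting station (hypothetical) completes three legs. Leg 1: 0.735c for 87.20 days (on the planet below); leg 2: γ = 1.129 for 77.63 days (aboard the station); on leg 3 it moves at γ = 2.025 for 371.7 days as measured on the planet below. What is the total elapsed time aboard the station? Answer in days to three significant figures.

Leg 1: γ = 1/√(1 − 0.735²) = 1/√0.4598 = 1.475; τ_1 = 87.20/1.475 = 59.13 days.
Leg 2: 77.63 days is already measured aboard the station.
Leg 3: γ = 2.025; τ_3 = 371.7/2.025 = 183.6 days.
Total: 59.13 + 77.63 + 183.6 days.

τ = 320 days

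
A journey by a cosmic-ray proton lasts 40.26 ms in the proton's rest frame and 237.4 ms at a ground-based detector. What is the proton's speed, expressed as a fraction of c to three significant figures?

The proper time is measured in the proton's rest frame (both events occur at the proton's location); Δt is measured at a ground-based detector. γ = Δt/τ = 237.4/40.26 = 5.897.
β = √(1 − 1/γ²) = √(1 − 0.02876) = √0.9712

v = 0.986c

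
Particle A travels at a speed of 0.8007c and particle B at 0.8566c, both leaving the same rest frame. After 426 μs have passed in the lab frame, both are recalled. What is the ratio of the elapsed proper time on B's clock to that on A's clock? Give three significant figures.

A: γ = 1/√(1 − 0.8007²) = 1/√0.3589 = 1.669. B: γ = 1/√(1 − 0.8566²) = 1/√0.2662 = 1.938.
τ_A/τ_B = γ_B/γ_A = 1.938/1.669 = 1.161, so τ_B/τ_A = 0.8613.

τ_B/τ_A = 0.861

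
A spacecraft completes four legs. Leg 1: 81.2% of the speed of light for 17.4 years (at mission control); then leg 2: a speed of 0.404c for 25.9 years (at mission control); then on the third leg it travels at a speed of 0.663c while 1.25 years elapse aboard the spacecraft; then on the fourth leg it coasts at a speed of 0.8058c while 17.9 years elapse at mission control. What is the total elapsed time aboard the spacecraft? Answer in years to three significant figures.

τ = 45.7 years

Leg 1: β = 0.812; γ = 1/√(1 − 0.812²) = 1/√0.3407 = 1.713; τ_1 = 17.4/1.713 = 10.16 years.
Leg 2: γ = 1/√(1 − 0.404²) = 1/√0.8368 = 1.093; τ_2 = 25.9/1.093 = 23.69 years.
Leg 3: 1.25 years is already measured aboard the spacecraft.
Leg 4: γ = 1/√(1 − 0.8058²) = 1/√0.3507 = 1.689; τ_4 = 17.9/1.689 = 10.60 years.
Total: 10.16 + 23.69 + 1.250 + 10.60 years.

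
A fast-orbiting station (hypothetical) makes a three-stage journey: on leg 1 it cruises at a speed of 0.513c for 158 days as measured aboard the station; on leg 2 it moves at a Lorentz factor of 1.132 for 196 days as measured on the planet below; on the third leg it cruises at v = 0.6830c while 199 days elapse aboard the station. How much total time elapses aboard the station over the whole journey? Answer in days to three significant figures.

τ = 530 days

Leg 1: 158 days is already measured aboard the station.
Leg 2: γ = 1.132; τ_2 = 196/1.132 = 173.1 days.
Leg 3: 199 days is already measured aboard the station.
Total: 158.0 + 173.1 + 199.0 days.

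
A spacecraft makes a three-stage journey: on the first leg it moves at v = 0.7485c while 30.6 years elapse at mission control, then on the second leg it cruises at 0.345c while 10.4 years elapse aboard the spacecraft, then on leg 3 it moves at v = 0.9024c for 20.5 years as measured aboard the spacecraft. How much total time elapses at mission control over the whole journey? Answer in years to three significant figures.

Δt = 89.3 years

Leg 1: 30.6 years is already measured at mission control.
Leg 2: γ = 1/√(1 − 0.345²) = 1/√0.8810 = 1.065; Δt_2 = 1.065 × 10.4 = 11.08 years.
Leg 3: γ = 1/√(1 − 0.9024²) = 1/√0.1857 = 2.321; Δt_3 = 2.321 × 20.5 = 47.57 years.
Total: 30.60 + 11.08 + 47.57 years.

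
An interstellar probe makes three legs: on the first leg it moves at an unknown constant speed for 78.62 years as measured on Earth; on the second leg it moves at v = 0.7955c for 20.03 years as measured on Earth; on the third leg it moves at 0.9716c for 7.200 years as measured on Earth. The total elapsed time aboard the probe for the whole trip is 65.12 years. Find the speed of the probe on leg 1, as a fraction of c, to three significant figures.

β = 0.758

Leg 1: speed unknown; τ_1 = 78.62/γ_1.
Leg 2: γ = 1/√(1 − 0.7955²) = 1/√0.3672 = 1.650; τ_2 = 20.03/1.650 = 12.14 years.
Leg 3: γ = 1/√(1 − 0.9716²) = 1/√0.05599 = 4.226; τ_3 = 7.200/4.226 = 1.704 years.
Total proper time: τ_1 + 12.14 + 1.704 = 65.12, so τ_1 = 65.12 − 13.84 = 51.28 years.
γ_1 = 78.62/51.28 = 1.533; β = √(1 − 1/γ²) = √0.5746.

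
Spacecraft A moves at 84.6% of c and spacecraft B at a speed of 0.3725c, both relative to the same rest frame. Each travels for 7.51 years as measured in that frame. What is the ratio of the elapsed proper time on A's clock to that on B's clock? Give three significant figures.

A: β = 0.846; γ = 1/√(1 − 0.846²) = 1/√0.2843 = 1.876. B: γ = 1/√(1 − 0.3725²) = 1/√0.8612 = 1.078.
τ_A/τ_B = γ_B/γ_A = 1.078/1.876 = 0.5745, so τ_A/τ_B = 0.5745.

τ_A/τ_B = 0.575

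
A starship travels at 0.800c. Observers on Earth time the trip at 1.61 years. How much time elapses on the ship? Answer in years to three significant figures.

γ = 1/√(1 − 0.800²) = 5/3 ≈ 1.667
The interval measured on Earth is the dilated one; the clock on the ship measures the proper time τ = Δt/γ = 1.61/1.667 years.

τ = 0.966 years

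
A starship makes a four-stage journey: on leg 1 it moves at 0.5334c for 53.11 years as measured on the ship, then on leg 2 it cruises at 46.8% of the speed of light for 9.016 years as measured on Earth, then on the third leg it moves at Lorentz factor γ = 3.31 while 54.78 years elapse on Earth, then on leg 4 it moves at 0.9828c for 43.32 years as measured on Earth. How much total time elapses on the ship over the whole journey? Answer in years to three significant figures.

τ = 85.6 years

Leg 1: 53.11 years is already measured on the ship.
Leg 2: β = 0.468; γ = 1/√(1 − 0.468²) = 1/√0.7810 = 1.132; τ_2 = 9.016/1.132 = 7.968 years.
Leg 3: γ = 3.31; τ_3 = 54.78/3.310 = 16.55 years.
Leg 4: γ = 1/√(1 − 0.9828²) = 1/√0.03410 = 5.415; τ_4 = 43.32/5.415 = 8.000 years.
Total: 53.11 + 7.968 + 16.55 + 8.000 years.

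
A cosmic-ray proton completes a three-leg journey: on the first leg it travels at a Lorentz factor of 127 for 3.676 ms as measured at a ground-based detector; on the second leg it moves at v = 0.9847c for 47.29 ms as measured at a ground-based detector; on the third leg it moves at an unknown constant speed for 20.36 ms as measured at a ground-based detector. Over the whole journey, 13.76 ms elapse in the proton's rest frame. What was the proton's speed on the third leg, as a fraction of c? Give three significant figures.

Leg 1: γ = 127; τ_1 = 3.676/127.0 = 0.02894 ms.
Leg 2: γ = 1/√(1 − 0.9847²) = 1/√0.03037 = 5.739; τ_2 = 47.29/5.739 = 8.241 ms.
Leg 3: speed unknown; τ_3 = 20.36/γ_3.
Total proper time: 0.02894 + 8.241 + τ_3 = 13.76, so τ_3 = 13.76 − 8.270 = 5.490 ms.
γ_3 = 20.36/5.490 = 3.708; β = √(1 − 1/γ²) = √0.9273.

β = 0.963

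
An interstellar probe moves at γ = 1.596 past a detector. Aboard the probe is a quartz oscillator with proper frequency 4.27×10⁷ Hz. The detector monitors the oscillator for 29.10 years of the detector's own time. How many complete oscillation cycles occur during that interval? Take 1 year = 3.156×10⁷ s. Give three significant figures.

γ = 1.596
During 29.10 years of lab time, the oscillator's proper time advances by τ = Δt/γ = 29.10/1.596 = 18.23 years = 5.754×10⁸ s.
N = f × τ = 4.27×10⁷ × 5.754×10⁸ = 2.457×10¹⁶.

N = 2.46×10¹⁶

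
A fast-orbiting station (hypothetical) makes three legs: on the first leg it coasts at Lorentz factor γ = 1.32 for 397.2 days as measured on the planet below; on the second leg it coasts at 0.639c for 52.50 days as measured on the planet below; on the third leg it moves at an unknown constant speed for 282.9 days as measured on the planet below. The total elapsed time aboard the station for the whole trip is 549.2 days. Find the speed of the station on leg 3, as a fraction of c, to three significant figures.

Leg 1: γ = 1.32; τ_1 = 397.2/1.320 = 300.9 days.
Leg 2: γ = 1/√(1 − 0.639²) = 1/√0.5917 = 1.300; τ_2 = 52.50/1.300 = 40.38 days.
Leg 3: speed unknown; τ_3 = 282.9/γ_3.
Total proper time: 300.9 + 40.38 + τ_3 = 549.2, so τ_3 = 549.2 − 341.3 = 207.9 days.
γ_3 = 282.9/207.9 = 1.361; β = √(1 − 1/γ²) = √0.4599.

β = 0.678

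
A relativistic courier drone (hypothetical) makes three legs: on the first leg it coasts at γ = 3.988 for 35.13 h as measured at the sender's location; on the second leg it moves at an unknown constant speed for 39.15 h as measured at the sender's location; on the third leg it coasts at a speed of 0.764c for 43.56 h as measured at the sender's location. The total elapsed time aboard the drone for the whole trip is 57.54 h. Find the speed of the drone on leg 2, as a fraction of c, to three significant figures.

β = 0.850

Leg 1: γ = 3.988; τ_1 = 35.13/3.988 = 8.809 h.
Leg 2: speed unknown; τ_2 = 39.15/γ_2.
Leg 3: γ = 1/√(1 − 0.764²) = 1/√0.4163 = 1.550; τ_3 = 43.56/1.550 = 28.11 h.
Total proper time: 8.809 + τ_2 + 28.11 = 57.54, so τ_2 = 57.54 − 36.91 = 20.63 h.
γ_2 = 39.15/20.63 = 1.898; β = √(1 − 1/γ²) = √0.7224.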